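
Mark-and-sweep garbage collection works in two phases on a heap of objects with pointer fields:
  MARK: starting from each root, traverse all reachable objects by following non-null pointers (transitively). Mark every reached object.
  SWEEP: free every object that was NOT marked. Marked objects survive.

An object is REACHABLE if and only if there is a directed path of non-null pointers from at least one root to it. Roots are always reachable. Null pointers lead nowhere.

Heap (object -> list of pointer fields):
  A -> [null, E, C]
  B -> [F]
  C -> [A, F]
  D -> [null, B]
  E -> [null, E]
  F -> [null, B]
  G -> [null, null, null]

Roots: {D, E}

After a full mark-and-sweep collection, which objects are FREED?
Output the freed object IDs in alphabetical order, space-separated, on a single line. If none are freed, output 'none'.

Answer: A C G

Derivation:
Roots: D E
Mark D: refs=null B, marked=D
Mark E: refs=null E, marked=D E
Mark B: refs=F, marked=B D E
Mark F: refs=null B, marked=B D E F
Unmarked (collected): A C G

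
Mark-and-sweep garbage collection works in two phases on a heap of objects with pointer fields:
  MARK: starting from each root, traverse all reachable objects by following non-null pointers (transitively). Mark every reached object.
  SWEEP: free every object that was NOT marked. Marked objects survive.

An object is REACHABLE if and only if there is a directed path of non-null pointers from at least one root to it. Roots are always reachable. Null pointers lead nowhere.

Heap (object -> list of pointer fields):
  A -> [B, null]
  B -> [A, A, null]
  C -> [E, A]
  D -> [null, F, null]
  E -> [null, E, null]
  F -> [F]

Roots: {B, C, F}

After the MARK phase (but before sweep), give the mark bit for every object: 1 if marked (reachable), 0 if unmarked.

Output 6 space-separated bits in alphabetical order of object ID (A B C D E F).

Answer: 1 1 1 0 1 1

Derivation:
Roots: B C F
Mark B: refs=A A null, marked=B
Mark C: refs=E A, marked=B C
Mark F: refs=F, marked=B C F
Mark A: refs=B null, marked=A B C F
Mark E: refs=null E null, marked=A B C E F
Unmarked (collected): D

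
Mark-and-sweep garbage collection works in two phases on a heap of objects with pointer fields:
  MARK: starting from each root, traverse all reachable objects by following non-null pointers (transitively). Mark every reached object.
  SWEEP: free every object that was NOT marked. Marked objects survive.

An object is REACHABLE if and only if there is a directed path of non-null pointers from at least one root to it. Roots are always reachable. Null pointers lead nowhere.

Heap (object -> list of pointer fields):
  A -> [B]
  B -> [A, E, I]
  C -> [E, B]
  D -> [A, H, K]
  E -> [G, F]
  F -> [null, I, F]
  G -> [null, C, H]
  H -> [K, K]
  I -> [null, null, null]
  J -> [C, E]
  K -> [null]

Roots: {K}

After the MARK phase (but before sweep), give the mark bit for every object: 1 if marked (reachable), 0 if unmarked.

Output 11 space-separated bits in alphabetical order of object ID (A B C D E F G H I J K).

Roots: K
Mark K: refs=null, marked=K
Unmarked (collected): A B C D E F G H I J

Answer: 0 0 0 0 0 0 0 0 0 0 1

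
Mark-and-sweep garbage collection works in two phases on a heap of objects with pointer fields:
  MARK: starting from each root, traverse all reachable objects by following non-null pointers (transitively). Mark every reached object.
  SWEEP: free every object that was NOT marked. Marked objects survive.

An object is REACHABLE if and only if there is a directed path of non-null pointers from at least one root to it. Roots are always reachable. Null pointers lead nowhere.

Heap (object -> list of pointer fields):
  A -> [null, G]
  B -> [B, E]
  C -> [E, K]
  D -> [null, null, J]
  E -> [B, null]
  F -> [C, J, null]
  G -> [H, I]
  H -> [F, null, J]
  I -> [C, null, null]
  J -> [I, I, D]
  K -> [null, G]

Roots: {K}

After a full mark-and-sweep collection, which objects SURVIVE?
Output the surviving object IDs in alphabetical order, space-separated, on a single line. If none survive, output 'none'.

Roots: K
Mark K: refs=null G, marked=K
Mark G: refs=H I, marked=G K
Mark H: refs=F null J, marked=G H K
Mark I: refs=C null null, marked=G H I K
Mark F: refs=C J null, marked=F G H I K
Mark J: refs=I I D, marked=F G H I J K
Mark C: refs=E K, marked=C F G H I J K
Mark D: refs=null null J, marked=C D F G H I J K
Mark E: refs=B null, marked=C D E F G H I J K
Mark B: refs=B E, marked=B C D E F G H I J K
Unmarked (collected): A

Answer: B C D E F G H I J K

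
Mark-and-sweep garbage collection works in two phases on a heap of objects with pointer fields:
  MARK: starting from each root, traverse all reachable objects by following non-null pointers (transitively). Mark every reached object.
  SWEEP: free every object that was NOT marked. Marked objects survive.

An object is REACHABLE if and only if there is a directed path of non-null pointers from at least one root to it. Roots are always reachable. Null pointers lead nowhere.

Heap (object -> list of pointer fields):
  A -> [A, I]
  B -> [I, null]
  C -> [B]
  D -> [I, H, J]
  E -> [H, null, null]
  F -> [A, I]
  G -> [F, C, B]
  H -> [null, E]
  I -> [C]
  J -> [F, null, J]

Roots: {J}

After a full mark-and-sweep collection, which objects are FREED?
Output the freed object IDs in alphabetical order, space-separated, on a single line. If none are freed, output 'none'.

Roots: J
Mark J: refs=F null J, marked=J
Mark F: refs=A I, marked=F J
Mark A: refs=A I, marked=A F J
Mark I: refs=C, marked=A F I J
Mark C: refs=B, marked=A C F I J
Mark B: refs=I null, marked=A B C F I J
Unmarked (collected): D E G H

Answer: D E G H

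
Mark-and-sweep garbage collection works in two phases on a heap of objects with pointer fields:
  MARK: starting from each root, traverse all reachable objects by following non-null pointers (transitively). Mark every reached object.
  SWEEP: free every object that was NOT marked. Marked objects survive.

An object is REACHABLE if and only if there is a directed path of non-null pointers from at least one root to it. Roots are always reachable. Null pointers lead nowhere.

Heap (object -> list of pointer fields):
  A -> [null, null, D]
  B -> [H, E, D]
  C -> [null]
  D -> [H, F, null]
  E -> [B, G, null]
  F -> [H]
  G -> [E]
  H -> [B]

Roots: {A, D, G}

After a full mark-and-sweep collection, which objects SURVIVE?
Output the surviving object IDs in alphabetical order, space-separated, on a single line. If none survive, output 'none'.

Answer: A B D E F G H

Derivation:
Roots: A D G
Mark A: refs=null null D, marked=A
Mark D: refs=H F null, marked=A D
Mark G: refs=E, marked=A D G
Mark H: refs=B, marked=A D G H
Mark F: refs=H, marked=A D F G H
Mark E: refs=B G null, marked=A D E F G H
Mark B: refs=H E D, marked=A B D E F G H
Unmarked (collected): C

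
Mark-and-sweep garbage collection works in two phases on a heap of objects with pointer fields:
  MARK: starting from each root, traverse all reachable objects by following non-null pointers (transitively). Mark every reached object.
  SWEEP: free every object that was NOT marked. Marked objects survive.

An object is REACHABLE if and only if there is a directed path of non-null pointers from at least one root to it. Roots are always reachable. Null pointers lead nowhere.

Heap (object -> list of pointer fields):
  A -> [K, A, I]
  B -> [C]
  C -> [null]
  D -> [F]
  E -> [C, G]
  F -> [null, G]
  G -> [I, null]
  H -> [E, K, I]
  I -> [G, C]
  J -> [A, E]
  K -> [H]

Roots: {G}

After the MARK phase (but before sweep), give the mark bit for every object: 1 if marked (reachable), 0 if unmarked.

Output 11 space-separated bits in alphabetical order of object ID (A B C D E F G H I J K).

Answer: 0 0 1 0 0 0 1 0 1 0 0

Derivation:
Roots: G
Mark G: refs=I null, marked=G
Mark I: refs=G C, marked=G I
Mark C: refs=null, marked=C G I
Unmarked (collected): A B D E F H J K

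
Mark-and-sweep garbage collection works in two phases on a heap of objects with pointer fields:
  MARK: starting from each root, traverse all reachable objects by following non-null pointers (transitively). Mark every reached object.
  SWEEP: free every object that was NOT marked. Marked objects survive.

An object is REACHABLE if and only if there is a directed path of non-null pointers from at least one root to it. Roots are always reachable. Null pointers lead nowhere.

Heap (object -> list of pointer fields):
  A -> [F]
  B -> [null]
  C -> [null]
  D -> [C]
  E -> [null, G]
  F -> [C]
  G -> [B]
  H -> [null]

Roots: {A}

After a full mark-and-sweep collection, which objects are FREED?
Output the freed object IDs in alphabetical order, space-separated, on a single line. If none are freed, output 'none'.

Roots: A
Mark A: refs=F, marked=A
Mark F: refs=C, marked=A F
Mark C: refs=null, marked=A C F
Unmarked (collected): B D E G H

Answer: B D E G H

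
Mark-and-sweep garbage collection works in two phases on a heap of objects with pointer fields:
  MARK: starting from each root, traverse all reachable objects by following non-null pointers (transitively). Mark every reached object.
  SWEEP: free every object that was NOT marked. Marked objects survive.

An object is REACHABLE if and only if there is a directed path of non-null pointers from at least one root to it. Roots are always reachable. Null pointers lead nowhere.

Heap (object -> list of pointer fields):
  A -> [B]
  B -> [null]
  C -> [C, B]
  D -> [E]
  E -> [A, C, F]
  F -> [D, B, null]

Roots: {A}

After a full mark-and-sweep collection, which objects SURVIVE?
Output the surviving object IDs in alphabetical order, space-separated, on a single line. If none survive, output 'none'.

Roots: A
Mark A: refs=B, marked=A
Mark B: refs=null, marked=A B
Unmarked (collected): C D E F

Answer: A B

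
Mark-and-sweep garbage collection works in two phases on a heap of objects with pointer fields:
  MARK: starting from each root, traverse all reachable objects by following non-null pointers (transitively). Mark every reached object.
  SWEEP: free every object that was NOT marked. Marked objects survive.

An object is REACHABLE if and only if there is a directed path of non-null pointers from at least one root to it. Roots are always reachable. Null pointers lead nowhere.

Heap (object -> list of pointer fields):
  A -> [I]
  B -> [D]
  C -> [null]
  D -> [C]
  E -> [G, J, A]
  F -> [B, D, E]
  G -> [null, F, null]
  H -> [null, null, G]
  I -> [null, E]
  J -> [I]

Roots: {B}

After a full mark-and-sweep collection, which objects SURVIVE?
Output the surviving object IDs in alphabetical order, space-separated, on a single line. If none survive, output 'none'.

Answer: B C D

Derivation:
Roots: B
Mark B: refs=D, marked=B
Mark D: refs=C, marked=B D
Mark C: refs=null, marked=B C D
Unmarked (collected): A E F G H I J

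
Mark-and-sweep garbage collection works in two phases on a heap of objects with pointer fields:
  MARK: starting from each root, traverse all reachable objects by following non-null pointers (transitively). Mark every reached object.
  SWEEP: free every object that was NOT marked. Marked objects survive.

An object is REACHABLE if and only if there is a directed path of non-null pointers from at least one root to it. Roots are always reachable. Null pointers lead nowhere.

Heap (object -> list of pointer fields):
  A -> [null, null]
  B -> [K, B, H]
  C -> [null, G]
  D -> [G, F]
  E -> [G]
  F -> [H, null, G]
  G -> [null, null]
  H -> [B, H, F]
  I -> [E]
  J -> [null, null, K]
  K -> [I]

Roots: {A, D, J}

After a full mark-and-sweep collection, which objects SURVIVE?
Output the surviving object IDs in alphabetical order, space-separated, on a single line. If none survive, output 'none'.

Roots: A D J
Mark A: refs=null null, marked=A
Mark D: refs=G F, marked=A D
Mark J: refs=null null K, marked=A D J
Mark G: refs=null null, marked=A D G J
Mark F: refs=H null G, marked=A D F G J
Mark K: refs=I, marked=A D F G J K
Mark H: refs=B H F, marked=A D F G H J K
Mark I: refs=E, marked=A D F G H I J K
Mark B: refs=K B H, marked=A B D F G H I J K
Mark E: refs=G, marked=A B D E F G H I J K
Unmarked (collected): C

Answer: A B D E F G H I J K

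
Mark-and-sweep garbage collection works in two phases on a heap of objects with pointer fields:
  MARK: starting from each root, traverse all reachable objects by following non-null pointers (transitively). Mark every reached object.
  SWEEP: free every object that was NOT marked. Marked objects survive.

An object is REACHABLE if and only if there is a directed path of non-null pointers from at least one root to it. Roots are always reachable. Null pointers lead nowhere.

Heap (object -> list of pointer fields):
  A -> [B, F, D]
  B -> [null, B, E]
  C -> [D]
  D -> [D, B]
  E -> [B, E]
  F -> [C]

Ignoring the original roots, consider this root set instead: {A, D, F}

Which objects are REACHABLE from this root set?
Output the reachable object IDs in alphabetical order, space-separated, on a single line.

Answer: A B C D E F

Derivation:
Roots: A D F
Mark A: refs=B F D, marked=A
Mark D: refs=D B, marked=A D
Mark F: refs=C, marked=A D F
Mark B: refs=null B E, marked=A B D F
Mark C: refs=D, marked=A B C D F
Mark E: refs=B E, marked=A B C D E F
Unmarked (collected): (none)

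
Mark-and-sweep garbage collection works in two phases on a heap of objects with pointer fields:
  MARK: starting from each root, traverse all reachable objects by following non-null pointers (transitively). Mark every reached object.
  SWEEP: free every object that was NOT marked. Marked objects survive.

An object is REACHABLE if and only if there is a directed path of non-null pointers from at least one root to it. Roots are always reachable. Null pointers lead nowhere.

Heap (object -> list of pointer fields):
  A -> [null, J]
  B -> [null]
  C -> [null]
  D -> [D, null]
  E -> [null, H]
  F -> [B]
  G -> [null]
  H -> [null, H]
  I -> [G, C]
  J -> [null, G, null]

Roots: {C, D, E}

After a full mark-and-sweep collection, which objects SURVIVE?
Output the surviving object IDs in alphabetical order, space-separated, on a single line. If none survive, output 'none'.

Answer: C D E H

Derivation:
Roots: C D E
Mark C: refs=null, marked=C
Mark D: refs=D null, marked=C D
Mark E: refs=null H, marked=C D E
Mark H: refs=null H, marked=C D E H
Unmarked (collected): A B F G I J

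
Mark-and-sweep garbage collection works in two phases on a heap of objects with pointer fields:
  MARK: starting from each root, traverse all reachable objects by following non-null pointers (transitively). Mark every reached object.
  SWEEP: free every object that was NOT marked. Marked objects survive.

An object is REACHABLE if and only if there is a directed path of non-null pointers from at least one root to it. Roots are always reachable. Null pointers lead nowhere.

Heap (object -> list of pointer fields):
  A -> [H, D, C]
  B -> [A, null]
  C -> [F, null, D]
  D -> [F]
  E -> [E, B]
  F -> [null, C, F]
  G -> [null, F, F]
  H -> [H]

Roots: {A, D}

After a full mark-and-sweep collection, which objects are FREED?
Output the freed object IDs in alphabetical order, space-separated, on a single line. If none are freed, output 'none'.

Roots: A D
Mark A: refs=H D C, marked=A
Mark D: refs=F, marked=A D
Mark H: refs=H, marked=A D H
Mark C: refs=F null D, marked=A C D H
Mark F: refs=null C F, marked=A C D F H
Unmarked (collected): B E G

Answer: B E G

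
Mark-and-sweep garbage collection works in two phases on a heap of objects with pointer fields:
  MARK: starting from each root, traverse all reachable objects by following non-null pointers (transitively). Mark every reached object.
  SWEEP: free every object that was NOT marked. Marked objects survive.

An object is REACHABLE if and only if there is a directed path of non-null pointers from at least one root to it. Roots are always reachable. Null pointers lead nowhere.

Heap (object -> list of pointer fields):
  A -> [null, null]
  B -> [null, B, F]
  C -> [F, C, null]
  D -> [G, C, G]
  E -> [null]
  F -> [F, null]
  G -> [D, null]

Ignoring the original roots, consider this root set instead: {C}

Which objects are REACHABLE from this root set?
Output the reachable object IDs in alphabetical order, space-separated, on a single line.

Roots: C
Mark C: refs=F C null, marked=C
Mark F: refs=F null, marked=C F
Unmarked (collected): A B D E G

Answer: C F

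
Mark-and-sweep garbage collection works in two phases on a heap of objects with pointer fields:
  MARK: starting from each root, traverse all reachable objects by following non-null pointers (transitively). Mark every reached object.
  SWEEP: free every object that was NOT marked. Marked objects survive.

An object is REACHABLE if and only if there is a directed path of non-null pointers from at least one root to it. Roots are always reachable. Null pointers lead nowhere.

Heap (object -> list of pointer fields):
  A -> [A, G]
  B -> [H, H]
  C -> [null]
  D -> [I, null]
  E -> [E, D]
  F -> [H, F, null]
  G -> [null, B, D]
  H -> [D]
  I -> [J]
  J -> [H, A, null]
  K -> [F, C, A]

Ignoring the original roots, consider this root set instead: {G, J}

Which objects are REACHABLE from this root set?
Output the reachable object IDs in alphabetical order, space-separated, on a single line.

Answer: A B D G H I J

Derivation:
Roots: G J
Mark G: refs=null B D, marked=G
Mark J: refs=H A null, marked=G J
Mark B: refs=H H, marked=B G J
Mark D: refs=I null, marked=B D G J
Mark H: refs=D, marked=B D G H J
Mark A: refs=A G, marked=A B D G H J
Mark I: refs=J, marked=A B D G H I J
Unmarked (collected): C E F K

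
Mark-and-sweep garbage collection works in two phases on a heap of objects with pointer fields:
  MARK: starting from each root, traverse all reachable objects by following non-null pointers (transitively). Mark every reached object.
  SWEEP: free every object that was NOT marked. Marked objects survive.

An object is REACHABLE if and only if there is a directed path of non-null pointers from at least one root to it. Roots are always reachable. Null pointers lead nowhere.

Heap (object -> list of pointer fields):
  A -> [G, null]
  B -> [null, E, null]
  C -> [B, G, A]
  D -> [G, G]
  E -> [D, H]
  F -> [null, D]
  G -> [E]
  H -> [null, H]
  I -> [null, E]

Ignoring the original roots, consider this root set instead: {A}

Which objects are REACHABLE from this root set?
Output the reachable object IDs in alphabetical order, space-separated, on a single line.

Answer: A D E G H

Derivation:
Roots: A
Mark A: refs=G null, marked=A
Mark G: refs=E, marked=A G
Mark E: refs=D H, marked=A E G
Mark D: refs=G G, marked=A D E G
Mark H: refs=null H, marked=A D E G H
Unmarked (collected): B C F I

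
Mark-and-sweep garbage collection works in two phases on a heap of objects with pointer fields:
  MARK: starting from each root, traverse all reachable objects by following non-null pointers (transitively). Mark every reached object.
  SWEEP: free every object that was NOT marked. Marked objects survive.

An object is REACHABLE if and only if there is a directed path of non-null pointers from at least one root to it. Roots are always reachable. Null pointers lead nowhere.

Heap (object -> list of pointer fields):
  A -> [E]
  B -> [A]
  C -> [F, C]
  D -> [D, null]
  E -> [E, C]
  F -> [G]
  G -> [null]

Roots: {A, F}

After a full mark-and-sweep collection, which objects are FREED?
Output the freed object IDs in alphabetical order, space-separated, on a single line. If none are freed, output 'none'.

Answer: B D

Derivation:
Roots: A F
Mark A: refs=E, marked=A
Mark F: refs=G, marked=A F
Mark E: refs=E C, marked=A E F
Mark G: refs=null, marked=A E F G
Mark C: refs=F C, marked=A C E F G
Unmarked (collected): B D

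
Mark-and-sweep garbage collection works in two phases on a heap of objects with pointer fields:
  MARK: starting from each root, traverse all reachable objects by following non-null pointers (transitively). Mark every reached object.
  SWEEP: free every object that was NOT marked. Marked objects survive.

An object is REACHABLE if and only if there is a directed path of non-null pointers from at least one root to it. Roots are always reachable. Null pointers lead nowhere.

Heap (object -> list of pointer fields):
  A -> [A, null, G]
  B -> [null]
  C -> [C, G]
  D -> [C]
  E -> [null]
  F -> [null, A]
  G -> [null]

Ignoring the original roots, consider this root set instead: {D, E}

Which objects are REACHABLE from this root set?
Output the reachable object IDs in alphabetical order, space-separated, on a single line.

Answer: C D E G

Derivation:
Roots: D E
Mark D: refs=C, marked=D
Mark E: refs=null, marked=D E
Mark C: refs=C G, marked=C D E
Mark G: refs=null, marked=C D E G
Unmarked (collected): A B F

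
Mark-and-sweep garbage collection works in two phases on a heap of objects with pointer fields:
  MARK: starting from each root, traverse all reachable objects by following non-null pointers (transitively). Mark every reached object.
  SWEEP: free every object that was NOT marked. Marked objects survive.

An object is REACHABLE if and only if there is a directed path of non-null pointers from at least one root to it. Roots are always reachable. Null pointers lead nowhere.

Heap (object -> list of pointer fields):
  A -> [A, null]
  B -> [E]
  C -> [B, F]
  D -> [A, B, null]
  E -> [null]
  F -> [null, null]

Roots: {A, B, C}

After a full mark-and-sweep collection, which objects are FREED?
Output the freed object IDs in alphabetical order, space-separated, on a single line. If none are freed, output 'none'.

Roots: A B C
Mark A: refs=A null, marked=A
Mark B: refs=E, marked=A B
Mark C: refs=B F, marked=A B C
Mark E: refs=null, marked=A B C E
Mark F: refs=null null, marked=A B C E F
Unmarked (collected): D

Answer: D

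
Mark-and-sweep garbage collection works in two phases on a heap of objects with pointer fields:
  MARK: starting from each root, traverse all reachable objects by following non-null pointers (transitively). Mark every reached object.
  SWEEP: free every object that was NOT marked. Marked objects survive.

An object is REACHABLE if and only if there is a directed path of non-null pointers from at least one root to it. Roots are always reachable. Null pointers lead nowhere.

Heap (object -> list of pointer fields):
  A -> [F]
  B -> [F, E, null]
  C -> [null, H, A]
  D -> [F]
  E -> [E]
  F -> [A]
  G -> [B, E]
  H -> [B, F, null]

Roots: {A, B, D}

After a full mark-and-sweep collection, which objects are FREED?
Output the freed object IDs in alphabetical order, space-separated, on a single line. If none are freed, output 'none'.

Roots: A B D
Mark A: refs=F, marked=A
Mark B: refs=F E null, marked=A B
Mark D: refs=F, marked=A B D
Mark F: refs=A, marked=A B D F
Mark E: refs=E, marked=A B D E F
Unmarked (collected): C G H

Answer: C G H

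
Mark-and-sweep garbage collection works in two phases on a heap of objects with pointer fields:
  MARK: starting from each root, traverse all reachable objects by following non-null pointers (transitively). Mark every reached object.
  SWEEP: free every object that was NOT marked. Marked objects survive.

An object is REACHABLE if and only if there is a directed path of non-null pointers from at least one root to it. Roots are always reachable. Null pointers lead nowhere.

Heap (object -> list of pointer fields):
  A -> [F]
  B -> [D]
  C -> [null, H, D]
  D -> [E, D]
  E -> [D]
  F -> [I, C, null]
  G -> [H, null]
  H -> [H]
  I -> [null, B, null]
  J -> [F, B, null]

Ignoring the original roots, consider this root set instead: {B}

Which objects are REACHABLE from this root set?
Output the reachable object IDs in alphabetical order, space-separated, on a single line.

Answer: B D E

Derivation:
Roots: B
Mark B: refs=D, marked=B
Mark D: refs=E D, marked=B D
Mark E: refs=D, marked=B D E
Unmarked (collected): A C F G H I J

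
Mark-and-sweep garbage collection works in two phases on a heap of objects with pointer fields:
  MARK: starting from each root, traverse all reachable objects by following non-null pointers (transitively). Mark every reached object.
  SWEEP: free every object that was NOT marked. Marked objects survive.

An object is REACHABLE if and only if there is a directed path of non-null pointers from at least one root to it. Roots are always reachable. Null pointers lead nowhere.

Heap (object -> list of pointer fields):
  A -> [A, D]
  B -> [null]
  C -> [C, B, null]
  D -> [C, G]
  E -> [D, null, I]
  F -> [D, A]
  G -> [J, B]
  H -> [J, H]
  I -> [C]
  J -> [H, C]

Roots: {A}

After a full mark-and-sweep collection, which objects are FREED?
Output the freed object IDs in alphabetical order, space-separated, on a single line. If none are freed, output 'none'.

Answer: E F I

Derivation:
Roots: A
Mark A: refs=A D, marked=A
Mark D: refs=C G, marked=A D
Mark C: refs=C B null, marked=A C D
Mark G: refs=J B, marked=A C D G
Mark B: refs=null, marked=A B C D G
Mark J: refs=H C, marked=A B C D G J
Mark H: refs=J H, marked=A B C D G H J
Unmarked (collected): E F I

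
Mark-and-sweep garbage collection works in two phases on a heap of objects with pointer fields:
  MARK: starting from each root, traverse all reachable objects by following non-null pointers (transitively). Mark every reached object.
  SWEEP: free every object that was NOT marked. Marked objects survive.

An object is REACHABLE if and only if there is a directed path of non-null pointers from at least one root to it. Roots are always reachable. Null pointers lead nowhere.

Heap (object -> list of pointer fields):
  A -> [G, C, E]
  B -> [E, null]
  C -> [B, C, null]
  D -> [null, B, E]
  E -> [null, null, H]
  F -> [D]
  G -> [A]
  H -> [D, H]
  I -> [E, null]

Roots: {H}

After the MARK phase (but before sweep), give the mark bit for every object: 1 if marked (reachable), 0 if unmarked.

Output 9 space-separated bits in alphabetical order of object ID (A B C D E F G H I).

Answer: 0 1 0 1 1 0 0 1 0

Derivation:
Roots: H
Mark H: refs=D H, marked=H
Mark D: refs=null B E, marked=D H
Mark B: refs=E null, marked=B D H
Mark E: refs=null null H, marked=B D E H
Unmarked (collected): A C F G I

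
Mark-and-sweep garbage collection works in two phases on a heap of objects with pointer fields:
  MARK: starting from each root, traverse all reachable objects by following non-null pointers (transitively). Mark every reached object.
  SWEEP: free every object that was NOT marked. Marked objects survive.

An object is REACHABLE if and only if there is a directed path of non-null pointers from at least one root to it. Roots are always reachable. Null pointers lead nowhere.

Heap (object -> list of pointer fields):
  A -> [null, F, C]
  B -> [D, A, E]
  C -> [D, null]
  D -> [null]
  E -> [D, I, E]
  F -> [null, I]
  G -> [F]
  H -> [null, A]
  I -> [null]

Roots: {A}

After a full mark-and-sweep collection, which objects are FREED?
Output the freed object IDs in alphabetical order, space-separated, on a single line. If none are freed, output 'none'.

Roots: A
Mark A: refs=null F C, marked=A
Mark F: refs=null I, marked=A F
Mark C: refs=D null, marked=A C F
Mark I: refs=null, marked=A C F I
Mark D: refs=null, marked=A C D F I
Unmarked (collected): B E G H

Answer: B E G H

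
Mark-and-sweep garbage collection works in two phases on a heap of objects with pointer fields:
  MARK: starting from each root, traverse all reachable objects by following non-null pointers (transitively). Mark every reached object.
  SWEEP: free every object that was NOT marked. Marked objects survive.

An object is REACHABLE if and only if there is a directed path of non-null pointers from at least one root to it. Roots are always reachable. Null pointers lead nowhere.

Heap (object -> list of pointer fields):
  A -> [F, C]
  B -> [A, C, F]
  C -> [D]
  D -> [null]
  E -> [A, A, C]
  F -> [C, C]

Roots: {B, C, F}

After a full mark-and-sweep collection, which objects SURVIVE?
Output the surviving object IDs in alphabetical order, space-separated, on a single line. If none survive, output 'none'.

Answer: A B C D F

Derivation:
Roots: B C F
Mark B: refs=A C F, marked=B
Mark C: refs=D, marked=B C
Mark F: refs=C C, marked=B C F
Mark A: refs=F C, marked=A B C F
Mark D: refs=null, marked=A B C D F
Unmarked (collected): E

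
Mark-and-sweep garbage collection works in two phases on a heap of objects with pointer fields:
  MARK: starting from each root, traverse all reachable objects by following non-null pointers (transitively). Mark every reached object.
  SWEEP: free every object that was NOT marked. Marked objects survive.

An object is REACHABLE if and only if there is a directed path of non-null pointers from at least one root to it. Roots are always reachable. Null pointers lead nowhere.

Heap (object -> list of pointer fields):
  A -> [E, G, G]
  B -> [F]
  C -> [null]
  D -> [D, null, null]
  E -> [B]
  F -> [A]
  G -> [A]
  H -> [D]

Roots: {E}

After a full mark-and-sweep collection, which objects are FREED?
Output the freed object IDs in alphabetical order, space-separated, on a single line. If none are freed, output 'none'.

Roots: E
Mark E: refs=B, marked=E
Mark B: refs=F, marked=B E
Mark F: refs=A, marked=B E F
Mark A: refs=E G G, marked=A B E F
Mark G: refs=A, marked=A B E F G
Unmarked (collected): C D H

Answer: C D H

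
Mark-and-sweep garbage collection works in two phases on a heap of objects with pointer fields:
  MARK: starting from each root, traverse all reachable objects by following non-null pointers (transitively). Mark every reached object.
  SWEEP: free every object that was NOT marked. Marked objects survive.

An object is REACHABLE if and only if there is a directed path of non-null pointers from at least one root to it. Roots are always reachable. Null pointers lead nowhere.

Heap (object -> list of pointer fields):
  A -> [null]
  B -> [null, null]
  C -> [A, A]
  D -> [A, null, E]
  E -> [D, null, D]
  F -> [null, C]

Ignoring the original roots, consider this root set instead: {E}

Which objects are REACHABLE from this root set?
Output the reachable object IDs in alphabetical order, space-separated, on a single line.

Answer: A D E

Derivation:
Roots: E
Mark E: refs=D null D, marked=E
Mark D: refs=A null E, marked=D E
Mark A: refs=null, marked=A D E
Unmarked (collected): B C F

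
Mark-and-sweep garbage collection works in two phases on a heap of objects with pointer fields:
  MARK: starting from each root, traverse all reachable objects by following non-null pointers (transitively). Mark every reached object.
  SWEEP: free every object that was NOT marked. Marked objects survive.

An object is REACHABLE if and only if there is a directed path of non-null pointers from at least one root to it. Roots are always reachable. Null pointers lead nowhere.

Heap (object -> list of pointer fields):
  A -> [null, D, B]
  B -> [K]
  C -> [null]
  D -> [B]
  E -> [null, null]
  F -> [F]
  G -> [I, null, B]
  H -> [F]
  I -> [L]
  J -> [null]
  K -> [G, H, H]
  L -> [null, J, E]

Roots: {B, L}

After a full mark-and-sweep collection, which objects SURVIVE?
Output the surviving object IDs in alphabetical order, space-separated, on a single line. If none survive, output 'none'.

Answer: B E F G H I J K L

Derivation:
Roots: B L
Mark B: refs=K, marked=B
Mark L: refs=null J E, marked=B L
Mark K: refs=G H H, marked=B K L
Mark J: refs=null, marked=B J K L
Mark E: refs=null null, marked=B E J K L
Mark G: refs=I null B, marked=B E G J K L
Mark H: refs=F, marked=B E G H J K L
Mark I: refs=L, marked=B E G H I J K L
Mark F: refs=F, marked=B E F G H I J K L
Unmarked (collected): A C D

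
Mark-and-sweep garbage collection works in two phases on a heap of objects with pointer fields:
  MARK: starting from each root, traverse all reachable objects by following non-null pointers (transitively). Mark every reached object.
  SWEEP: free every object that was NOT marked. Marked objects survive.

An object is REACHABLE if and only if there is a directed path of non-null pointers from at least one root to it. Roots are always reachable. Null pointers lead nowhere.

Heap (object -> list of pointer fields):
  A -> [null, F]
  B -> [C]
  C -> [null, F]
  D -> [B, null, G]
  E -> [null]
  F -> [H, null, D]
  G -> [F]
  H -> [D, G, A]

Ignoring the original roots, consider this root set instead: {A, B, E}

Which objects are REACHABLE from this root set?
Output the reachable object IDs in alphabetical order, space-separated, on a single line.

Roots: A B E
Mark A: refs=null F, marked=A
Mark B: refs=C, marked=A B
Mark E: refs=null, marked=A B E
Mark F: refs=H null D, marked=A B E F
Mark C: refs=null F, marked=A B C E F
Mark H: refs=D G A, marked=A B C E F H
Mark D: refs=B null G, marked=A B C D E F H
Mark G: refs=F, marked=A B C D E F G H
Unmarked (collected): (none)

Answer: A B C D E F G H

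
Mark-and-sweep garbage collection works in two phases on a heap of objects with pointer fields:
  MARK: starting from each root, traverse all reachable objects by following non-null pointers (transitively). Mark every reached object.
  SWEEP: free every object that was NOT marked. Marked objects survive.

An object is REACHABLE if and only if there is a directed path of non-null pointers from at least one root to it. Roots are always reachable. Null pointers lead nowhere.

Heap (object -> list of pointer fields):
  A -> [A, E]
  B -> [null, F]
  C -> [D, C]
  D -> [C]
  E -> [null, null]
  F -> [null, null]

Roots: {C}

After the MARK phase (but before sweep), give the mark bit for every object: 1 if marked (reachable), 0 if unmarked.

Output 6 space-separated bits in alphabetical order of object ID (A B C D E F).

Answer: 0 0 1 1 0 0

Derivation:
Roots: C
Mark C: refs=D C, marked=C
Mark D: refs=C, marked=C D
Unmarked (collected): A B E F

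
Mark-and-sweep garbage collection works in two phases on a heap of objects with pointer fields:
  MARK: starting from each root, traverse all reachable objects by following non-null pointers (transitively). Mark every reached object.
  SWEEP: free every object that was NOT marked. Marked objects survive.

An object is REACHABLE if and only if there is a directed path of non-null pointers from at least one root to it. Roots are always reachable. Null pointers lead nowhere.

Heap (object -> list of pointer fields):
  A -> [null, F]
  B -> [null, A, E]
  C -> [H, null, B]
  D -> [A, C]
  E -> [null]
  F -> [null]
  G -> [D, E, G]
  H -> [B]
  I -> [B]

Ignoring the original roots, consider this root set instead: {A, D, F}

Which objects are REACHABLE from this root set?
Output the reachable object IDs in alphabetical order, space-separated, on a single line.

Roots: A D F
Mark A: refs=null F, marked=A
Mark D: refs=A C, marked=A D
Mark F: refs=null, marked=A D F
Mark C: refs=H null B, marked=A C D F
Mark H: refs=B, marked=A C D F H
Mark B: refs=null A E, marked=A B C D F H
Mark E: refs=null, marked=A B C D E F H
Unmarked (collected): G I

Answer: A B C D E F H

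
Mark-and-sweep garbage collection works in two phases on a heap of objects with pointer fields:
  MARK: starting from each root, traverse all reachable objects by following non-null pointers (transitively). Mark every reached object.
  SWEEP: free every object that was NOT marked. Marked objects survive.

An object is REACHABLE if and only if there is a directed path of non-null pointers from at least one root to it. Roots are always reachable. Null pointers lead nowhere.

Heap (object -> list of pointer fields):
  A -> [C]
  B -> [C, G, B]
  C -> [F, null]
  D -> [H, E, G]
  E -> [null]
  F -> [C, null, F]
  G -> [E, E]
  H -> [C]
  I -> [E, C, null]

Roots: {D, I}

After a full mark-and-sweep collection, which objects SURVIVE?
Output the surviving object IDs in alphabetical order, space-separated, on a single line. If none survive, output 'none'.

Answer: C D E F G H I

Derivation:
Roots: D I
Mark D: refs=H E G, marked=D
Mark I: refs=E C null, marked=D I
Mark H: refs=C, marked=D H I
Mark E: refs=null, marked=D E H I
Mark G: refs=E E, marked=D E G H I
Mark C: refs=F null, marked=C D E G H I
Mark F: refs=C null F, marked=C D E F G H I
Unmarked (collected): A B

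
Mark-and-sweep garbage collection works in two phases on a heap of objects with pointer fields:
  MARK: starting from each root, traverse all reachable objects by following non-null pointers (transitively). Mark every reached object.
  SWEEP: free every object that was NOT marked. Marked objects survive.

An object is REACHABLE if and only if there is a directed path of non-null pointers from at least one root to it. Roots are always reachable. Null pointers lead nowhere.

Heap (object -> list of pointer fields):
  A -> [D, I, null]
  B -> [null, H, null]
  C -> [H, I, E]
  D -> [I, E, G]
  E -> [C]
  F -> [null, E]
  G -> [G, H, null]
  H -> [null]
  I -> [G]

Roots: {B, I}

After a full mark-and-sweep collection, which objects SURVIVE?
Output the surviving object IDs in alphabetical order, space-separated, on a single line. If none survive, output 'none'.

Roots: B I
Mark B: refs=null H null, marked=B
Mark I: refs=G, marked=B I
Mark H: refs=null, marked=B H I
Mark G: refs=G H null, marked=B G H I
Unmarked (collected): A C D E F

Answer: B G H I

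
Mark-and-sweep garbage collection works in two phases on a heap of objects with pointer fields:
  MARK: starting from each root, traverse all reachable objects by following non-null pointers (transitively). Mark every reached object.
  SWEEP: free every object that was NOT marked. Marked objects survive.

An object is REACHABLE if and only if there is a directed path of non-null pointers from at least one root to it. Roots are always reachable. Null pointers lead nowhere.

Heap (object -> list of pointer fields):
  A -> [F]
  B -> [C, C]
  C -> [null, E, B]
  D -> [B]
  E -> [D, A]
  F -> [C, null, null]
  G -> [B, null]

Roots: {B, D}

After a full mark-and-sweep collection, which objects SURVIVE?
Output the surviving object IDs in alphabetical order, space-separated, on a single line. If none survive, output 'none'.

Roots: B D
Mark B: refs=C C, marked=B
Mark D: refs=B, marked=B D
Mark C: refs=null E B, marked=B C D
Mark E: refs=D A, marked=B C D E
Mark A: refs=F, marked=A B C D E
Mark F: refs=C null null, marked=A B C D E F
Unmarked (collected): G

Answer: A B C D E F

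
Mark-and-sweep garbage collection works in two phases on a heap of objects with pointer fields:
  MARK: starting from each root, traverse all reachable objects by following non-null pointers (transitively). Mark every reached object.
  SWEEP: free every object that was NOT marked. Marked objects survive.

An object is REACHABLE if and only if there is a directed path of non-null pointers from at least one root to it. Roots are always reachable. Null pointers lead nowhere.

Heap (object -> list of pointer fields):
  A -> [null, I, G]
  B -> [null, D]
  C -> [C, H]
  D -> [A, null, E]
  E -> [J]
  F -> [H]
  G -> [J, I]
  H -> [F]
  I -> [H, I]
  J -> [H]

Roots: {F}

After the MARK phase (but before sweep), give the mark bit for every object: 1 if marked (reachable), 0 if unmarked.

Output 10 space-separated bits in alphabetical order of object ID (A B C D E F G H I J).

Roots: F
Mark F: refs=H, marked=F
Mark H: refs=F, marked=F H
Unmarked (collected): A B C D E G I J

Answer: 0 0 0 0 0 1 0 1 0 0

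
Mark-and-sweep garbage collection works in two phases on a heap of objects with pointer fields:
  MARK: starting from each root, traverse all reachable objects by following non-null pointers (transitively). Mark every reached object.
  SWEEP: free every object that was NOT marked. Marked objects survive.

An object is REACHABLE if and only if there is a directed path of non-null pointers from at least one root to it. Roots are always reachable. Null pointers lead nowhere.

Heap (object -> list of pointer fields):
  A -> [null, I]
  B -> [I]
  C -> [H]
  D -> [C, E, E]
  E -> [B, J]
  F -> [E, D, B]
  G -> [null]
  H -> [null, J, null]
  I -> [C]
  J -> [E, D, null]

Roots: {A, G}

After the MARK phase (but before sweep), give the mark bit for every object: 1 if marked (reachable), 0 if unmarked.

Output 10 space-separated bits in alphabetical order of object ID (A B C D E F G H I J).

Answer: 1 1 1 1 1 0 1 1 1 1

Derivation:
Roots: A G
Mark A: refs=null I, marked=A
Mark G: refs=null, marked=A G
Mark I: refs=C, marked=A G I
Mark C: refs=H, marked=A C G I
Mark H: refs=null J null, marked=A C G H I
Mark J: refs=E D null, marked=A C G H I J
Mark E: refs=B J, marked=A C E G H I J
Mark D: refs=C E E, marked=A C D E G H I J
Mark B: refs=I, marked=A B C D E G H I J
Unmarked (collected): F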